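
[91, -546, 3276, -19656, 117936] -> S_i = 91*-6^i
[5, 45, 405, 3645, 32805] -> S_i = 5*9^i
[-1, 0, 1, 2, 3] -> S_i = -1 + 1*i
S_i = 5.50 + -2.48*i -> [5.5, 3.02, 0.54, -1.94, -4.42]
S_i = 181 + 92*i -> [181, 273, 365, 457, 549]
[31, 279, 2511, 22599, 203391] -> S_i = 31*9^i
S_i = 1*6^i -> [1, 6, 36, 216, 1296]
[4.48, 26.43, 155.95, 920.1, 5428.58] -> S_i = 4.48*5.90^i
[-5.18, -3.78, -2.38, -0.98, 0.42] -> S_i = -5.18 + 1.40*i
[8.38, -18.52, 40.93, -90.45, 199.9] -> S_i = 8.38*(-2.21)^i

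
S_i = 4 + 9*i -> [4, 13, 22, 31, 40]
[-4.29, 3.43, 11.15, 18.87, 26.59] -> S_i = -4.29 + 7.72*i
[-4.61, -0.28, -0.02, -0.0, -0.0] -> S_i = -4.61*0.06^i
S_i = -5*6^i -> [-5, -30, -180, -1080, -6480]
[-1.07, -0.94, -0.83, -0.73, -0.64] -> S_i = -1.07*0.88^i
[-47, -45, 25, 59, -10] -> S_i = Random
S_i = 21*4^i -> [21, 84, 336, 1344, 5376]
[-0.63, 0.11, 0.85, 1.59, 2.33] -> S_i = -0.63 + 0.74*i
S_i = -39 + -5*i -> [-39, -44, -49, -54, -59]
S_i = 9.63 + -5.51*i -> [9.63, 4.12, -1.39, -6.9, -12.41]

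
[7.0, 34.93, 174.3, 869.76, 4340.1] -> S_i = 7.00*4.99^i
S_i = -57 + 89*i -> [-57, 32, 121, 210, 299]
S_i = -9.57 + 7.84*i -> [-9.57, -1.73, 6.11, 13.95, 21.79]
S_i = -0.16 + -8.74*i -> [-0.16, -8.9, -17.64, -26.38, -35.12]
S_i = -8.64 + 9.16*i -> [-8.64, 0.52, 9.68, 18.84, 28.0]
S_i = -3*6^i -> [-3, -18, -108, -648, -3888]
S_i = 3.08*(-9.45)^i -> [3.08, -29.11, 275.05, -2599.24, 24562.8]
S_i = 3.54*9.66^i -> [3.54, 34.2, 330.34, 3191.06, 30825.62]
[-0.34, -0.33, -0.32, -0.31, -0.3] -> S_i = -0.34*0.97^i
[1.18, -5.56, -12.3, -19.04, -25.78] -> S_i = 1.18 + -6.74*i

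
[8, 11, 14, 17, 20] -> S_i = 8 + 3*i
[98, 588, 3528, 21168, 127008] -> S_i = 98*6^i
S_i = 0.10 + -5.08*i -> [0.1, -4.98, -10.06, -15.14, -20.22]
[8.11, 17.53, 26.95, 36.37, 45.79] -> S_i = 8.11 + 9.42*i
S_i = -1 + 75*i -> [-1, 74, 149, 224, 299]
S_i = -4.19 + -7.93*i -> [-4.19, -12.12, -20.05, -27.98, -35.91]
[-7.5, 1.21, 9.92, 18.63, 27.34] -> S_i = -7.50 + 8.71*i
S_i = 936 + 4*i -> [936, 940, 944, 948, 952]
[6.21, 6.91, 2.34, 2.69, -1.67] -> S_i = Random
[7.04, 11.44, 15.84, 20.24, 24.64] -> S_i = 7.04 + 4.40*i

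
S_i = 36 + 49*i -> [36, 85, 134, 183, 232]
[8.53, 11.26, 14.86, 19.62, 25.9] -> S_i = 8.53*1.32^i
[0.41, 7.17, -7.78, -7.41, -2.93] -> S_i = Random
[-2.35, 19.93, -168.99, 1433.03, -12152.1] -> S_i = -2.35*(-8.48)^i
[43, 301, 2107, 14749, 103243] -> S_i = 43*7^i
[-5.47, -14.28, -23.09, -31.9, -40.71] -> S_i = -5.47 + -8.81*i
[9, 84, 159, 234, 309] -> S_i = 9 + 75*i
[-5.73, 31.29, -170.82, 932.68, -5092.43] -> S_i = -5.73*(-5.46)^i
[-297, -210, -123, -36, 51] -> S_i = -297 + 87*i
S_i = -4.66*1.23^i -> [-4.66, -5.73, -7.05, -8.67, -10.67]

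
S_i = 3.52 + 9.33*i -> [3.52, 12.85, 22.18, 31.51, 40.84]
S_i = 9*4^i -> [9, 36, 144, 576, 2304]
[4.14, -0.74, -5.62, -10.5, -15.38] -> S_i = 4.14 + -4.88*i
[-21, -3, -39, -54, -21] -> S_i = Random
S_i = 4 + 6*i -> [4, 10, 16, 22, 28]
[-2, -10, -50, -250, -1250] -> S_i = -2*5^i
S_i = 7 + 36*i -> [7, 43, 79, 115, 151]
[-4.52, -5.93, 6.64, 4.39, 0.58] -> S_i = Random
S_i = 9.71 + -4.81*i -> [9.71, 4.9, 0.09, -4.72, -9.53]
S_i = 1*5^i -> [1, 5, 25, 125, 625]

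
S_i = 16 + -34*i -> [16, -18, -52, -86, -120]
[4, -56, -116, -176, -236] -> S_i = 4 + -60*i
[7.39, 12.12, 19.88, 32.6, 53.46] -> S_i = 7.39*1.64^i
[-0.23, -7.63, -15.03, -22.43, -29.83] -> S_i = -0.23 + -7.40*i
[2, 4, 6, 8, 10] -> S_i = 2 + 2*i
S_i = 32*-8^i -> [32, -256, 2048, -16384, 131072]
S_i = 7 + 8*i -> [7, 15, 23, 31, 39]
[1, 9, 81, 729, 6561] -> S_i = 1*9^i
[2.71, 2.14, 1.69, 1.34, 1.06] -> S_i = 2.71*0.79^i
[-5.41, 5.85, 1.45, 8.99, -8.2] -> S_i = Random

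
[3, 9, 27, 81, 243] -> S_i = 3*3^i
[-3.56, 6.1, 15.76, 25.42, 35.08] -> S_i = -3.56 + 9.66*i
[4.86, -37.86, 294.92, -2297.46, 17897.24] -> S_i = 4.86*(-7.79)^i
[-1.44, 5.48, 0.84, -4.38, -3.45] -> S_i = Random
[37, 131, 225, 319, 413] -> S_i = 37 + 94*i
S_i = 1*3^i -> [1, 3, 9, 27, 81]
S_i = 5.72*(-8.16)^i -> [5.72, -46.68, 380.87, -3107.9, 25360.43]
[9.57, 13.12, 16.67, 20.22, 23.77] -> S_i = 9.57 + 3.55*i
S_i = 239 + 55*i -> [239, 294, 349, 404, 459]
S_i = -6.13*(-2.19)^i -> [-6.13, 13.42, -29.4, 64.39, -141.01]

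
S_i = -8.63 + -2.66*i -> [-8.63, -11.29, -13.95, -16.61, -19.27]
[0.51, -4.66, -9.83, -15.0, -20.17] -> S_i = 0.51 + -5.17*i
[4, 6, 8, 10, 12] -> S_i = 4 + 2*i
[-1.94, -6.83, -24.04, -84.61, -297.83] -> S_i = -1.94*3.52^i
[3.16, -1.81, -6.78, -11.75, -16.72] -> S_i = 3.16 + -4.97*i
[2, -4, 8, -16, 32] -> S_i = 2*-2^i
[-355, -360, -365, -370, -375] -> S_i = -355 + -5*i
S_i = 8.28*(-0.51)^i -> [8.28, -4.22, 2.15, -1.1, 0.56]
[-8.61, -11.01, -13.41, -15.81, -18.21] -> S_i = -8.61 + -2.40*i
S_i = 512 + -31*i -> [512, 481, 450, 419, 388]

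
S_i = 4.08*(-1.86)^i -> [4.08, -7.59, 14.12, -26.25, 48.83]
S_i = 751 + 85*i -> [751, 836, 921, 1006, 1091]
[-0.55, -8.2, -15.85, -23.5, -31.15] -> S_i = -0.55 + -7.65*i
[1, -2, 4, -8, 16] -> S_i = 1*-2^i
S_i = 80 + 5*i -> [80, 85, 90, 95, 100]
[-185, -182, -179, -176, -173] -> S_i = -185 + 3*i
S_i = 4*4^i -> [4, 16, 64, 256, 1024]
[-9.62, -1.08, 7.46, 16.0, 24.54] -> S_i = -9.62 + 8.54*i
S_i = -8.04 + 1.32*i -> [-8.04, -6.72, -5.4, -4.08, -2.76]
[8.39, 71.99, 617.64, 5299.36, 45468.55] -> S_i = 8.39*8.58^i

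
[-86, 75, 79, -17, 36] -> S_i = Random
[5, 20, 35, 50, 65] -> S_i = 5 + 15*i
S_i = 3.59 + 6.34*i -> [3.59, 9.93, 16.27, 22.61, 28.95]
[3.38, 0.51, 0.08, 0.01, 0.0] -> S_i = 3.38*0.15^i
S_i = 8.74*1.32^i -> [8.74, 11.54, 15.23, 20.1, 26.53]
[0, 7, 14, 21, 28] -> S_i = 0 + 7*i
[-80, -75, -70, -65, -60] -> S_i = -80 + 5*i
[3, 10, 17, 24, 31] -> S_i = 3 + 7*i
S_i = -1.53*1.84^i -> [-1.53, -2.82, -5.18, -9.53, -17.54]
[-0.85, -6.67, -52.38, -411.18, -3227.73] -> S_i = -0.85*7.85^i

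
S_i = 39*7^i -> [39, 273, 1911, 13377, 93639]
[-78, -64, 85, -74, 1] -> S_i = Random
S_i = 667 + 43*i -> [667, 710, 753, 796, 839]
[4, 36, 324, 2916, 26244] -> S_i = 4*9^i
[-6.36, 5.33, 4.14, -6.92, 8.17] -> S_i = Random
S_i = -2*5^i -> [-2, -10, -50, -250, -1250]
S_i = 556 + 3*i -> [556, 559, 562, 565, 568]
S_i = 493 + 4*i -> [493, 497, 501, 505, 509]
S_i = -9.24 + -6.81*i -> [-9.24, -16.05, -22.86, -29.67, -36.48]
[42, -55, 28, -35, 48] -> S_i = Random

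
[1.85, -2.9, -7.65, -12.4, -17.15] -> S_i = 1.85 + -4.75*i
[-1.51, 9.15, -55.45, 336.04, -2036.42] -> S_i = -1.51*(-6.06)^i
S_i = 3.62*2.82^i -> [3.62, 10.21, 28.79, 81.18, 228.93]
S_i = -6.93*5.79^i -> [-6.93, -40.12, -232.32, -1345.14, -7788.39]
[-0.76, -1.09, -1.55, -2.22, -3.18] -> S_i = -0.76*1.43^i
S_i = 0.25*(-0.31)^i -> [0.25, -0.08, 0.02, -0.01, 0.0]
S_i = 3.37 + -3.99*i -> [3.37, -0.62, -4.61, -8.6, -12.59]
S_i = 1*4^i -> [1, 4, 16, 64, 256]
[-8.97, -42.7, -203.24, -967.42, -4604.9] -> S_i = -8.97*4.76^i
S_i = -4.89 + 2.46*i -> [-4.89, -2.43, 0.03, 2.49, 4.95]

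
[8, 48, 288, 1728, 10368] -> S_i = 8*6^i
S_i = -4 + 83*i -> [-4, 79, 162, 245, 328]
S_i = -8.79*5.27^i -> [-8.79, -46.32, -244.12, -1286.53, -6780.03]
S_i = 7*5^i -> [7, 35, 175, 875, 4375]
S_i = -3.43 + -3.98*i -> [-3.43, -7.41, -11.39, -15.37, -19.35]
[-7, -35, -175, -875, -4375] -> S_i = -7*5^i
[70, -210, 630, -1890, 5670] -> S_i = 70*-3^i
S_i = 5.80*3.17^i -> [5.8, 18.39, 58.28, 184.76, 585.69]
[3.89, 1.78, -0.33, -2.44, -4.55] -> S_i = 3.89 + -2.11*i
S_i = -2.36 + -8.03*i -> [-2.36, -10.39, -18.42, -26.45, -34.48]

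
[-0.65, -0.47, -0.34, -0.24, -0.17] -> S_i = -0.65*0.72^i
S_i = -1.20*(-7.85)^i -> [-1.2, 9.42, -73.95, 580.48, -4556.8]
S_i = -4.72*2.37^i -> [-4.72, -11.19, -26.51, -62.83, -148.91]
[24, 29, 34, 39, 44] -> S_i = 24 + 5*i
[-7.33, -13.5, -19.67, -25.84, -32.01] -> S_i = -7.33 + -6.17*i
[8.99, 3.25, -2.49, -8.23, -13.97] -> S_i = 8.99 + -5.74*i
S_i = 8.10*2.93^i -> [8.1, 23.73, 69.54, 203.75, 596.97]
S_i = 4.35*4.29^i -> [4.35, 18.66, 80.06, 343.45, 1473.39]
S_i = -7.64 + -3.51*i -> [-7.64, -11.15, -14.66, -18.17, -21.68]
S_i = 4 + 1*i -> [4, 5, 6, 7, 8]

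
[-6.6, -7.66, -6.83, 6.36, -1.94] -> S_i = Random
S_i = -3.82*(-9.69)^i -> [-3.82, 37.02, -358.68, 3475.64, -33678.94]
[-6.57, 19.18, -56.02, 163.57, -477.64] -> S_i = -6.57*(-2.92)^i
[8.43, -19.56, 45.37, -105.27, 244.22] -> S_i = 8.43*(-2.32)^i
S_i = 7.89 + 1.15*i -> [7.89, 9.04, 10.19, 11.34, 12.49]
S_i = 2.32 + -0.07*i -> [2.32, 2.25, 2.18, 2.11, 2.04]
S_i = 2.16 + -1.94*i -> [2.16, 0.22, -1.72, -3.66, -5.6]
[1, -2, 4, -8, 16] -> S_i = 1*-2^i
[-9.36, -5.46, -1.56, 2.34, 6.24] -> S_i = -9.36 + 3.90*i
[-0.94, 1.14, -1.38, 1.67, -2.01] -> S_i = -0.94*(-1.21)^i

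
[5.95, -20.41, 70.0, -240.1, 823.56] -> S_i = 5.95*(-3.43)^i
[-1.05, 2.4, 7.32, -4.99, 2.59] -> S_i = Random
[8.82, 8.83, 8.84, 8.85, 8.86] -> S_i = 8.82 + 0.01*i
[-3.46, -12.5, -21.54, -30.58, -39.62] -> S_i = -3.46 + -9.04*i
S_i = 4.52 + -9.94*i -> [4.52, -5.42, -15.36, -25.3, -35.24]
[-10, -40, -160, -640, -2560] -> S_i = -10*4^i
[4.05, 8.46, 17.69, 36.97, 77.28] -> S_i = 4.05*2.09^i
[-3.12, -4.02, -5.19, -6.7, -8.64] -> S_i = -3.12*1.29^i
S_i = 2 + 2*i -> [2, 4, 6, 8, 10]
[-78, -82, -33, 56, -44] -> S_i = Random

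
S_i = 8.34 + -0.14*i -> [8.34, 8.2, 8.06, 7.92, 7.78]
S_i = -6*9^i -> [-6, -54, -486, -4374, -39366]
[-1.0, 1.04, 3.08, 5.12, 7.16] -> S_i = -1.00 + 2.04*i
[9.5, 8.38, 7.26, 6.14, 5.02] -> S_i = 9.50 + -1.12*i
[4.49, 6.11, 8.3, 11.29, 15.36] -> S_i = 4.49*1.36^i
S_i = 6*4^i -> [6, 24, 96, 384, 1536]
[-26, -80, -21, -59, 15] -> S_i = Random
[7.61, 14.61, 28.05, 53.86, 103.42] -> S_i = 7.61*1.92^i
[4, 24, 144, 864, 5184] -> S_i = 4*6^i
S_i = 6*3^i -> [6, 18, 54, 162, 486]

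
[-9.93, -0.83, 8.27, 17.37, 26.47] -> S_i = -9.93 + 9.10*i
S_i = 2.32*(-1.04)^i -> [2.32, -2.41, 2.51, -2.61, 2.71]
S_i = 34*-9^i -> [34, -306, 2754, -24786, 223074]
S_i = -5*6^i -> [-5, -30, -180, -1080, -6480]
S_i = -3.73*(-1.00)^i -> [-3.73, 3.73, -3.73, 3.73, -3.73]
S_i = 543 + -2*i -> [543, 541, 539, 537, 535]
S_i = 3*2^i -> [3, 6, 12, 24, 48]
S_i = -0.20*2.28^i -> [-0.2, -0.46, -1.04, -2.37, -5.4]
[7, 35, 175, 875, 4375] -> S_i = 7*5^i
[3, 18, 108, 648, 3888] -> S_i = 3*6^i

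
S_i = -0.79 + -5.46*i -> [-0.79, -6.25, -11.71, -17.17, -22.63]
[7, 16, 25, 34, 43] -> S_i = 7 + 9*i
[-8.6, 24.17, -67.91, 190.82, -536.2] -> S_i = -8.60*(-2.81)^i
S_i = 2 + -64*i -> [2, -62, -126, -190, -254]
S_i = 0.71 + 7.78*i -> [0.71, 8.49, 16.27, 24.05, 31.83]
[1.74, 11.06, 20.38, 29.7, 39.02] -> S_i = 1.74 + 9.32*i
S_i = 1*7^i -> [1, 7, 49, 343, 2401]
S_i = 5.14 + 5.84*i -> [5.14, 10.98, 16.82, 22.66, 28.5]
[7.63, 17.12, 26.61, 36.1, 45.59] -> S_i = 7.63 + 9.49*i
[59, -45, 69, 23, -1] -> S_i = Random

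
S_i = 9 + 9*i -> [9, 18, 27, 36, 45]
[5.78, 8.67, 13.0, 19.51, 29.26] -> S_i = 5.78*1.50^i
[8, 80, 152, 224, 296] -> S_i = 8 + 72*i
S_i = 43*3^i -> [43, 129, 387, 1161, 3483]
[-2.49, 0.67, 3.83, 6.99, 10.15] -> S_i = -2.49 + 3.16*i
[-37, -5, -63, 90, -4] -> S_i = Random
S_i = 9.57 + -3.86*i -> [9.57, 5.71, 1.85, -2.01, -5.87]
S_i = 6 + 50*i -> [6, 56, 106, 156, 206]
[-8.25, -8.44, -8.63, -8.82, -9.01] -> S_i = -8.25 + -0.19*i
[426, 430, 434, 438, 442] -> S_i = 426 + 4*i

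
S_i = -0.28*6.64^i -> [-0.28, -1.86, -12.35, -81.97, -544.29]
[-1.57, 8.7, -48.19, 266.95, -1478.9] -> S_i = -1.57*(-5.54)^i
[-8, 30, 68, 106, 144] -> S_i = -8 + 38*i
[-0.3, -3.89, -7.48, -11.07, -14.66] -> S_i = -0.30 + -3.59*i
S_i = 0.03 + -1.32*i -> [0.03, -1.29, -2.61, -3.93, -5.25]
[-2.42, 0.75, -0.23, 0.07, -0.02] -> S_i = -2.42*(-0.31)^i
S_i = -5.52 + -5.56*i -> [-5.52, -11.08, -16.64, -22.2, -27.76]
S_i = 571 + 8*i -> [571, 579, 587, 595, 603]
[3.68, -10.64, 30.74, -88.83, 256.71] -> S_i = 3.68*(-2.89)^i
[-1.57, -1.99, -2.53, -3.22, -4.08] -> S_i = -1.57*1.27^i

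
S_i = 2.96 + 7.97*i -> [2.96, 10.93, 18.9, 26.87, 34.84]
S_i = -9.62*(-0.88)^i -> [-9.62, 8.47, -7.45, 6.56, -5.77]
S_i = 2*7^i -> [2, 14, 98, 686, 4802]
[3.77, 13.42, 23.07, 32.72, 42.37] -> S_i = 3.77 + 9.65*i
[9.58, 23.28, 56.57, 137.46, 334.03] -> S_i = 9.58*2.43^i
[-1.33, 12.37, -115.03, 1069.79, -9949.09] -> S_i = -1.33*(-9.30)^i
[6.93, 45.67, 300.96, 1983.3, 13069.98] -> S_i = 6.93*6.59^i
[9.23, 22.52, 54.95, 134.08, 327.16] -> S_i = 9.23*2.44^i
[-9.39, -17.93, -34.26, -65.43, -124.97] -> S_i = -9.39*1.91^i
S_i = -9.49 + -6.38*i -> [-9.49, -15.87, -22.25, -28.63, -35.01]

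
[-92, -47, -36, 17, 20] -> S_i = Random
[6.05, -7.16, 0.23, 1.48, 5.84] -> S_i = Random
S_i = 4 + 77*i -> [4, 81, 158, 235, 312]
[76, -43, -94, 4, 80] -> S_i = Random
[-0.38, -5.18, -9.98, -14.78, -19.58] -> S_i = -0.38 + -4.80*i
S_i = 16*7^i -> [16, 112, 784, 5488, 38416]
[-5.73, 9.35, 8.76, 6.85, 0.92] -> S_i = Random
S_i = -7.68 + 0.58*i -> [-7.68, -7.1, -6.52, -5.94, -5.36]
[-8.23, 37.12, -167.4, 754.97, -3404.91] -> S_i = -8.23*(-4.51)^i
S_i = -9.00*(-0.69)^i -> [-9.0, 6.21, -4.28, 2.96, -2.04]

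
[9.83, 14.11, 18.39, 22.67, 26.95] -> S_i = 9.83 + 4.28*i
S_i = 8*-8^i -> [8, -64, 512, -4096, 32768]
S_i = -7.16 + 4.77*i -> [-7.16, -2.39, 2.38, 7.15, 11.92]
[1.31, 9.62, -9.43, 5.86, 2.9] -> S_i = Random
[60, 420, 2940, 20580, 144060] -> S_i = 60*7^i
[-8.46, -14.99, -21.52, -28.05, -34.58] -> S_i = -8.46 + -6.53*i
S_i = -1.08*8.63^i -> [-1.08, -9.32, -80.44, -694.15, -5990.55]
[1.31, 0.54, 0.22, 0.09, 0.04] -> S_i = 1.31*0.41^i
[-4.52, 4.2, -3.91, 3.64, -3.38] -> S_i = -4.52*(-0.93)^i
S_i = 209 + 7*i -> [209, 216, 223, 230, 237]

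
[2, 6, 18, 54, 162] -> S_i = 2*3^i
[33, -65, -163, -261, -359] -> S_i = 33 + -98*i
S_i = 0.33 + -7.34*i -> [0.33, -7.01, -14.35, -21.69, -29.03]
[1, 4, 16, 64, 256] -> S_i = 1*4^i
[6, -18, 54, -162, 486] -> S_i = 6*-3^i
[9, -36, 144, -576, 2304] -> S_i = 9*-4^i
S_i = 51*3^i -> [51, 153, 459, 1377, 4131]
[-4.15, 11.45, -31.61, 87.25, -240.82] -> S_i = -4.15*(-2.76)^i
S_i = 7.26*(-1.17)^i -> [7.26, -8.49, 9.94, -11.63, 13.6]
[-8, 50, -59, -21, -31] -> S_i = Random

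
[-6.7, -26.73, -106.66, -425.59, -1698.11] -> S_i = -6.70*3.99^i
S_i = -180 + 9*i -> [-180, -171, -162, -153, -144]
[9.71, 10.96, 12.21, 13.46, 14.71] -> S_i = 9.71 + 1.25*i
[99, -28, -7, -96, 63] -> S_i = Random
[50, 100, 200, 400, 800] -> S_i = 50*2^i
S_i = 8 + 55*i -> [8, 63, 118, 173, 228]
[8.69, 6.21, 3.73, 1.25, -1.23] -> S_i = 8.69 + -2.48*i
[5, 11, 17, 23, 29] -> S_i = 5 + 6*i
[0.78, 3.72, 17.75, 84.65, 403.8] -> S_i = 0.78*4.77^i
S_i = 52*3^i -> [52, 156, 468, 1404, 4212]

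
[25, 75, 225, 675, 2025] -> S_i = 25*3^i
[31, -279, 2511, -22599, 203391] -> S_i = 31*-9^i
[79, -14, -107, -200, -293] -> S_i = 79 + -93*i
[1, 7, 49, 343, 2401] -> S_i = 1*7^i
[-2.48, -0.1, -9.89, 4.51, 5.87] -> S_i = Random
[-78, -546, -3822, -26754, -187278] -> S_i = -78*7^i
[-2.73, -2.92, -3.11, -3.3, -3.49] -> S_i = -2.73 + -0.19*i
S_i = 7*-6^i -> [7, -42, 252, -1512, 9072]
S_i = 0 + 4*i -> [0, 4, 8, 12, 16]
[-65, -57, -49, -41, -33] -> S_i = -65 + 8*i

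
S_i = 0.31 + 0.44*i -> [0.31, 0.75, 1.19, 1.63, 2.07]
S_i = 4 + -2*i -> [4, 2, 0, -2, -4]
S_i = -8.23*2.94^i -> [-8.23, -24.2, -71.14, -209.14, -614.88]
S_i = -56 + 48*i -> [-56, -8, 40, 88, 136]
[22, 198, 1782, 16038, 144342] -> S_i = 22*9^i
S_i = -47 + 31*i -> [-47, -16, 15, 46, 77]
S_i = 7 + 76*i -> [7, 83, 159, 235, 311]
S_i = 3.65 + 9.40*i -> [3.65, 13.05, 22.45, 31.85, 41.25]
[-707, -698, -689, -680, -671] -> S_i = -707 + 9*i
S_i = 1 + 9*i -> [1, 10, 19, 28, 37]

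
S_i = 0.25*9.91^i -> [0.25, 2.48, 24.55, 243.31, 2411.21]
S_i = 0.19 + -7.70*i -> [0.19, -7.51, -15.21, -22.91, -30.61]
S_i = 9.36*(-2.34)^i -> [9.36, -21.9, 51.25, -119.93, 280.63]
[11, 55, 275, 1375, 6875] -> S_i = 11*5^i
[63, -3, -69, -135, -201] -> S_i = 63 + -66*i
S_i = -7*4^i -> [-7, -28, -112, -448, -1792]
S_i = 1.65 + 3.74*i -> [1.65, 5.39, 9.13, 12.87, 16.61]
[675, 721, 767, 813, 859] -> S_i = 675 + 46*i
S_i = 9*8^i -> [9, 72, 576, 4608, 36864]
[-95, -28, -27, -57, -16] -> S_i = Random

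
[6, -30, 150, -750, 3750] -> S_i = 6*-5^i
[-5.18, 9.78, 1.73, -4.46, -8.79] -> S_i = Random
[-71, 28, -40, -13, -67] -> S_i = Random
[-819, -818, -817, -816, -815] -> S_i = -819 + 1*i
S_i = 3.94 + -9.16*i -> [3.94, -5.22, -14.38, -23.54, -32.7]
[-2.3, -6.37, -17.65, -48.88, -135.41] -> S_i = -2.30*2.77^i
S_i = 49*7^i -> [49, 343, 2401, 16807, 117649]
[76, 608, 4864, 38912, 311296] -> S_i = 76*8^i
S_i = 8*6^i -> [8, 48, 288, 1728, 10368]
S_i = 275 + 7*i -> [275, 282, 289, 296, 303]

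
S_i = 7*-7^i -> [7, -49, 343, -2401, 16807]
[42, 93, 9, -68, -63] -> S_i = Random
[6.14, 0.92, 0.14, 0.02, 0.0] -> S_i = 6.14*0.15^i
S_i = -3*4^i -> [-3, -12, -48, -192, -768]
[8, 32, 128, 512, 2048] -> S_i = 8*4^i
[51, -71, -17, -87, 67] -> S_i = Random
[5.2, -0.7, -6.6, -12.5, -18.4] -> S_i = 5.20 + -5.90*i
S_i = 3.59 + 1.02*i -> [3.59, 4.61, 5.63, 6.65, 7.67]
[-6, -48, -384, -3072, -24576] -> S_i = -6*8^i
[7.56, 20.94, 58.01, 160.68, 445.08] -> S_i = 7.56*2.77^i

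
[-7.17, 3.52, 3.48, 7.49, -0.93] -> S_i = Random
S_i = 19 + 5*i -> [19, 24, 29, 34, 39]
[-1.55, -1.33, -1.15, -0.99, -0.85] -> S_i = -1.55*0.86^i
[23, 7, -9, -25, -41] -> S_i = 23 + -16*i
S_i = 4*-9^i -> [4, -36, 324, -2916, 26244]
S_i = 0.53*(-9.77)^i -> [0.53, -5.18, 50.59, -494.26, 4828.97]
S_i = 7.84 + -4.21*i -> [7.84, 3.63, -0.58, -4.79, -9.0]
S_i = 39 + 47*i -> [39, 86, 133, 180, 227]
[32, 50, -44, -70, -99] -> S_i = Random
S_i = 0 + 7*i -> [0, 7, 14, 21, 28]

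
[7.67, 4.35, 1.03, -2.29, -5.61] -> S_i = 7.67 + -3.32*i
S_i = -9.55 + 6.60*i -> [-9.55, -2.95, 3.65, 10.25, 16.85]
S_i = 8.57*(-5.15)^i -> [8.57, -44.14, 227.3, -1170.58, 6028.51]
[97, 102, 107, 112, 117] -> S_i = 97 + 5*i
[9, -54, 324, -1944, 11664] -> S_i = 9*-6^i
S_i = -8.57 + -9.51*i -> [-8.57, -18.08, -27.59, -37.1, -46.61]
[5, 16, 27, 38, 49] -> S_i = 5 + 11*i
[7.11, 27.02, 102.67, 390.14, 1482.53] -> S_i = 7.11*3.80^i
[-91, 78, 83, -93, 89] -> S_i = Random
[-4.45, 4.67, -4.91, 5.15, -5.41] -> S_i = -4.45*(-1.05)^i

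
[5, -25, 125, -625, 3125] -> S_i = 5*-5^i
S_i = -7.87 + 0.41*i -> [-7.87, -7.46, -7.05, -6.64, -6.23]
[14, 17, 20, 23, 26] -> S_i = 14 + 3*i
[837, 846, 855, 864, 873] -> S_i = 837 + 9*i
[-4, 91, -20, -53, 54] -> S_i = Random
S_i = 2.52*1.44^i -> [2.52, 3.63, 5.23, 7.52, 10.84]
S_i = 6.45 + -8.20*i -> [6.45, -1.75, -9.95, -18.15, -26.35]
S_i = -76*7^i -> [-76, -532, -3724, -26068, -182476]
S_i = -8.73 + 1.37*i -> [-8.73, -7.36, -5.99, -4.62, -3.25]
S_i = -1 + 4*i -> [-1, 3, 7, 11, 15]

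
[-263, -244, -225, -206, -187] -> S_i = -263 + 19*i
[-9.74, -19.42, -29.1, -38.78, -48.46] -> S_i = -9.74 + -9.68*i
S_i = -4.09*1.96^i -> [-4.09, -8.02, -15.71, -30.8, -60.36]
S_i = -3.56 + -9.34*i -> [-3.56, -12.9, -22.24, -31.58, -40.92]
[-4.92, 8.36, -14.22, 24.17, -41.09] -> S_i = -4.92*(-1.70)^i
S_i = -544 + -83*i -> [-544, -627, -710, -793, -876]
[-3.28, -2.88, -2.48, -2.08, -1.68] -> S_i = -3.28 + 0.40*i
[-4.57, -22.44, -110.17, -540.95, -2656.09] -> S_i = -4.57*4.91^i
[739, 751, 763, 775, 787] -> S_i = 739 + 12*i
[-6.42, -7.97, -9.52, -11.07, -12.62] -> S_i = -6.42 + -1.55*i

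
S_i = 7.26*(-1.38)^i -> [7.26, -10.02, 13.83, -19.08, 26.33]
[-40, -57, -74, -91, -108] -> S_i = -40 + -17*i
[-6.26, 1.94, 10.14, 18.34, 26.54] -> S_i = -6.26 + 8.20*i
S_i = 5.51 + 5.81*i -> [5.51, 11.32, 17.13, 22.94, 28.75]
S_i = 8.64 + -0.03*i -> [8.64, 8.61, 8.58, 8.55, 8.52]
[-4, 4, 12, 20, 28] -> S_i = -4 + 8*i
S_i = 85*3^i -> [85, 255, 765, 2295, 6885]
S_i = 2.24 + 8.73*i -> [2.24, 10.97, 19.7, 28.43, 37.16]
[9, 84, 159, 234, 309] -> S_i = 9 + 75*i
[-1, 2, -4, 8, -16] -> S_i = -1*-2^i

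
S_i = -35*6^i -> [-35, -210, -1260, -7560, -45360]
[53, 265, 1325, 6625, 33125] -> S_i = 53*5^i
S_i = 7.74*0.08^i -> [7.74, 0.62, 0.05, 0.0, 0.0]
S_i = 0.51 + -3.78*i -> [0.51, -3.27, -7.05, -10.83, -14.61]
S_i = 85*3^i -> [85, 255, 765, 2295, 6885]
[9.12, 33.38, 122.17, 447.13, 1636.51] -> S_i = 9.12*3.66^i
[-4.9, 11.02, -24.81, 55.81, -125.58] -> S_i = -4.90*(-2.25)^i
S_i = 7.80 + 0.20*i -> [7.8, 8.0, 8.2, 8.4, 8.6]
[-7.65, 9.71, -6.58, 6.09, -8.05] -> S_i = Random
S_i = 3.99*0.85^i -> [3.99, 3.39, 2.88, 2.45, 2.08]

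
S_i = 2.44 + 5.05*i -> [2.44, 7.49, 12.54, 17.59, 22.64]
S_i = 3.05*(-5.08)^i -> [3.05, -15.49, 78.71, -399.84, 2031.21]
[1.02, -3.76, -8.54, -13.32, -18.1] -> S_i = 1.02 + -4.78*i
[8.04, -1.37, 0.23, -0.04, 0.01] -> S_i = 8.04*(-0.17)^i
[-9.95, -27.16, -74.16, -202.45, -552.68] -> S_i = -9.95*2.73^i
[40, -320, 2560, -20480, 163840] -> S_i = 40*-8^i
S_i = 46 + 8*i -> [46, 54, 62, 70, 78]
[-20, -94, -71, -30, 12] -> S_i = Random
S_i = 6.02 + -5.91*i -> [6.02, 0.11, -5.8, -11.71, -17.62]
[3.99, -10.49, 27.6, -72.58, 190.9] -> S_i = 3.99*(-2.63)^i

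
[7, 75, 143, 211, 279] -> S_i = 7 + 68*i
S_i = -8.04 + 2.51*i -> [-8.04, -5.53, -3.02, -0.51, 2.0]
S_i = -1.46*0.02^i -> [-1.46, -0.03, -0.0, -0.0, -0.0]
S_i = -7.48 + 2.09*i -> [-7.48, -5.39, -3.3, -1.21, 0.88]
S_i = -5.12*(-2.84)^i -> [-5.12, 14.54, -41.3, 117.28, -333.08]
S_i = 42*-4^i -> [42, -168, 672, -2688, 10752]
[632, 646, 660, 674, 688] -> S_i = 632 + 14*i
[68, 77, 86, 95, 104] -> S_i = 68 + 9*i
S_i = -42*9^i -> [-42, -378, -3402, -30618, -275562]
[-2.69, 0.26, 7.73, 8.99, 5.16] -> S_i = Random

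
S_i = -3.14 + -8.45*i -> [-3.14, -11.59, -20.04, -28.49, -36.94]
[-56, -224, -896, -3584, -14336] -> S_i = -56*4^i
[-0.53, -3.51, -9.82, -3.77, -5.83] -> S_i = Random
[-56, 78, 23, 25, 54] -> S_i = Random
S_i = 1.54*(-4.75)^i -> [1.54, -7.32, 34.75, -165.04, 783.96]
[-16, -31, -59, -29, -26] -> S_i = Random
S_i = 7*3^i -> [7, 21, 63, 189, 567]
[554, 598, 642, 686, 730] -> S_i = 554 + 44*i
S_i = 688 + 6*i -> [688, 694, 700, 706, 712]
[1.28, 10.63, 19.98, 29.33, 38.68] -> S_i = 1.28 + 9.35*i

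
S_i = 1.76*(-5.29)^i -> [1.76, -9.31, 49.25, -260.54, 1378.27]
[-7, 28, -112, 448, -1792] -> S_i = -7*-4^i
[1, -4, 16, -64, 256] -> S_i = 1*-4^i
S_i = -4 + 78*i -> [-4, 74, 152, 230, 308]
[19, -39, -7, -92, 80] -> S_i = Random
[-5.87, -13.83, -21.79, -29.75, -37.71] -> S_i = -5.87 + -7.96*i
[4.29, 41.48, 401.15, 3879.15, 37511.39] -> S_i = 4.29*9.67^i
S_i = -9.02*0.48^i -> [-9.02, -4.33, -2.08, -1.0, -0.48]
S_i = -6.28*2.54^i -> [-6.28, -15.95, -40.52, -102.91, -261.39]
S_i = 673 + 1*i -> [673, 674, 675, 676, 677]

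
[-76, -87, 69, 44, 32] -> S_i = Random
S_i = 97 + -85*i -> [97, 12, -73, -158, -243]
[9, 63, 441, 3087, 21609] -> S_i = 9*7^i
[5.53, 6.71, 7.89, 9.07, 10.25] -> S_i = 5.53 + 1.18*i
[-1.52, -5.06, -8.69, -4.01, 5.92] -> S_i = Random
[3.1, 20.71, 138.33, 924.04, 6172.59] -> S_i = 3.10*6.68^i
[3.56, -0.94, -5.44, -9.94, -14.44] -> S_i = 3.56 + -4.50*i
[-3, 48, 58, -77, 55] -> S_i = Random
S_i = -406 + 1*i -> [-406, -405, -404, -403, -402]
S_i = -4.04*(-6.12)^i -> [-4.04, 24.72, -151.32, 926.05, -5667.44]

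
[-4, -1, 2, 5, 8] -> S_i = -4 + 3*i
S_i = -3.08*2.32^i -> [-3.08, -7.15, -16.58, -38.46, -89.23]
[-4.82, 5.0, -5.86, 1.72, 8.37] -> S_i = Random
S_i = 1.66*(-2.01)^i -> [1.66, -3.34, 6.71, -13.48, 27.1]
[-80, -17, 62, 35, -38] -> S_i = Random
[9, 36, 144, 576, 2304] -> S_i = 9*4^i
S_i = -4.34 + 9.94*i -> [-4.34, 5.6, 15.54, 25.48, 35.42]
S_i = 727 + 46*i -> [727, 773, 819, 865, 911]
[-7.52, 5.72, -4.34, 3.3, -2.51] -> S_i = -7.52*(-0.76)^i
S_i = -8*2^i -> [-8, -16, -32, -64, -128]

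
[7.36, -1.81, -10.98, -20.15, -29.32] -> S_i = 7.36 + -9.17*i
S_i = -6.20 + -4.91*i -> [-6.2, -11.11, -16.02, -20.93, -25.84]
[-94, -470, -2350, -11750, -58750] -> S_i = -94*5^i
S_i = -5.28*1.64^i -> [-5.28, -8.66, -14.2, -23.29, -38.2]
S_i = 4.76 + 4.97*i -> [4.76, 9.73, 14.7, 19.67, 24.64]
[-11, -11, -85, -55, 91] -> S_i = Random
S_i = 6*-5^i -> [6, -30, 150, -750, 3750]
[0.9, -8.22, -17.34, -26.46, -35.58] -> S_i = 0.90 + -9.12*i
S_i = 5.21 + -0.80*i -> [5.21, 4.41, 3.61, 2.81, 2.01]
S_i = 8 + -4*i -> [8, 4, 0, -4, -8]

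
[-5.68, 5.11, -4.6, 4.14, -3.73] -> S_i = -5.68*(-0.90)^i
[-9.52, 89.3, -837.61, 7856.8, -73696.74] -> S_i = -9.52*(-9.38)^i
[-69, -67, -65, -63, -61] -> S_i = -69 + 2*i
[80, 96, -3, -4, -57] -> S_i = Random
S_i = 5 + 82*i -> [5, 87, 169, 251, 333]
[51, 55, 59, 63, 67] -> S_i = 51 + 4*i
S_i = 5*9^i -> [5, 45, 405, 3645, 32805]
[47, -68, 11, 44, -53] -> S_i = Random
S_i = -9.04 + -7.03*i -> [-9.04, -16.07, -23.1, -30.13, -37.16]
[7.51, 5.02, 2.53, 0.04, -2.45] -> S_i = 7.51 + -2.49*i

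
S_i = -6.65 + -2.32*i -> [-6.65, -8.97, -11.29, -13.61, -15.93]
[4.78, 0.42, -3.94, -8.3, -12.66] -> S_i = 4.78 + -4.36*i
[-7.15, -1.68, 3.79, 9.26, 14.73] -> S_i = -7.15 + 5.47*i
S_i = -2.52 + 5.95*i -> [-2.52, 3.43, 9.38, 15.33, 21.28]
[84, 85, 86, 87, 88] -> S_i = 84 + 1*i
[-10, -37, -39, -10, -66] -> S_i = Random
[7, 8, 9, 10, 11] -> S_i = 7 + 1*i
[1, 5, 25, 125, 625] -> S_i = 1*5^i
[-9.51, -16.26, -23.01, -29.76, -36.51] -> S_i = -9.51 + -6.75*i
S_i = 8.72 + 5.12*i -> [8.72, 13.84, 18.96, 24.08, 29.2]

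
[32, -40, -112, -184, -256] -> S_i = 32 + -72*i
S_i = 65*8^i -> [65, 520, 4160, 33280, 266240]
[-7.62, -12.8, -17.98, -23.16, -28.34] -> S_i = -7.62 + -5.18*i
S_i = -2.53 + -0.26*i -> [-2.53, -2.79, -3.05, -3.31, -3.57]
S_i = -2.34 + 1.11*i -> [-2.34, -1.23, -0.12, 0.99, 2.1]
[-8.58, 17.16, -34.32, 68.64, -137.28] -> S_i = -8.58*(-2.00)^i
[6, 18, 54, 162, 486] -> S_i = 6*3^i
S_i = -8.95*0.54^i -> [-8.95, -4.83, -2.61, -1.41, -0.76]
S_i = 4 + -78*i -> [4, -74, -152, -230, -308]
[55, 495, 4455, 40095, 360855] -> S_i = 55*9^i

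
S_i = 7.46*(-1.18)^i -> [7.46, -8.8, 10.39, -12.26, 14.46]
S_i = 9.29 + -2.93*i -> [9.29, 6.36, 3.43, 0.5, -2.43]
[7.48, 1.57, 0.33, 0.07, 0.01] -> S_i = 7.48*0.21^i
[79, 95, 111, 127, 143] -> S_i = 79 + 16*i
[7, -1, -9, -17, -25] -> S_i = 7 + -8*i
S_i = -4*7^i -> [-4, -28, -196, -1372, -9604]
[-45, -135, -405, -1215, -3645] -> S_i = -45*3^i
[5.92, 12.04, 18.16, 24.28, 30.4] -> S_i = 5.92 + 6.12*i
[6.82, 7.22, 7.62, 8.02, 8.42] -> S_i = 6.82 + 0.40*i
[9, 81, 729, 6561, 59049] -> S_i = 9*9^i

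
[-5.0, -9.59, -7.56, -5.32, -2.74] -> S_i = Random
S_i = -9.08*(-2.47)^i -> [-9.08, 22.43, -55.4, 136.83, -337.97]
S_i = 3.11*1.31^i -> [3.11, 4.07, 5.34, 6.99, 9.16]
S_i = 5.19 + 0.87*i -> [5.19, 6.06, 6.93, 7.8, 8.67]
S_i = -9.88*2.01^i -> [-9.88, -19.86, -39.92, -80.23, -161.27]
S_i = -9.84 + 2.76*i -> [-9.84, -7.08, -4.32, -1.56, 1.2]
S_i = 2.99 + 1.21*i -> [2.99, 4.2, 5.41, 6.62, 7.83]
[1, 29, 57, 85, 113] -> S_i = 1 + 28*i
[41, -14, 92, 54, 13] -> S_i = Random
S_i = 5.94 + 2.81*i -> [5.94, 8.75, 11.56, 14.37, 17.18]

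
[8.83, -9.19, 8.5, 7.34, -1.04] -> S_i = Random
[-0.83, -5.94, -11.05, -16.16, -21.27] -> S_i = -0.83 + -5.11*i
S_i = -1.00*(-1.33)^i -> [-1.0, 1.33, -1.77, 2.35, -3.13]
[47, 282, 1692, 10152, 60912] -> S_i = 47*6^i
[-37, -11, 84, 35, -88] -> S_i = Random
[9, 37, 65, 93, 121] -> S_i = 9 + 28*i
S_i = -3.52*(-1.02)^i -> [-3.52, 3.59, -3.66, 3.74, -3.81]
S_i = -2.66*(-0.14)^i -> [-2.66, 0.37, -0.05, 0.01, -0.0]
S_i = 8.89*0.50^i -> [8.89, 4.44, 2.22, 1.11, 0.56]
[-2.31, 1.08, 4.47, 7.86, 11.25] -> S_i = -2.31 + 3.39*i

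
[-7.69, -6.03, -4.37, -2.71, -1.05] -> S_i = -7.69 + 1.66*i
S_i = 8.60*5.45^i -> [8.6, 46.87, 255.44, 1392.16, 7587.25]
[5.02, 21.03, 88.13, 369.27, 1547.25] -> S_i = 5.02*4.19^i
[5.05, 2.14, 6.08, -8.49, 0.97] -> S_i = Random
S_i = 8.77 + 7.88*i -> [8.77, 16.65, 24.53, 32.41, 40.29]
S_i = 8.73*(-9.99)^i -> [8.73, -87.21, 871.25, -8703.84, 86951.32]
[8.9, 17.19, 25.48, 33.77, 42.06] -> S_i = 8.90 + 8.29*i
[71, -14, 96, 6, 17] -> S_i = Random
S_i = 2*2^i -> [2, 4, 8, 16, 32]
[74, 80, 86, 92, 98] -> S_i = 74 + 6*i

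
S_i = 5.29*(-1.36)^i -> [5.29, -7.19, 9.78, -13.31, 18.1]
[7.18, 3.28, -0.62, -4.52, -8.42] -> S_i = 7.18 + -3.90*i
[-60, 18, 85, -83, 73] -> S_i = Random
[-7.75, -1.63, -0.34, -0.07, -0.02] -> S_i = -7.75*0.21^i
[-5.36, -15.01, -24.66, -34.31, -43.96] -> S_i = -5.36 + -9.65*i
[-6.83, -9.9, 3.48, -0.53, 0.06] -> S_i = Random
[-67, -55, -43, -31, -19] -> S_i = -67 + 12*i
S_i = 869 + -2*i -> [869, 867, 865, 863, 861]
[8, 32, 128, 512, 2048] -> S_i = 8*4^i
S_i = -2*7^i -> [-2, -14, -98, -686, -4802]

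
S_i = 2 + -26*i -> [2, -24, -50, -76, -102]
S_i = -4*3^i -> [-4, -12, -36, -108, -324]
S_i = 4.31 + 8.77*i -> [4.31, 13.08, 21.85, 30.62, 39.39]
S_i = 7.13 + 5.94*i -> [7.13, 13.07, 19.01, 24.95, 30.89]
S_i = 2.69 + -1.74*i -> [2.69, 0.95, -0.79, -2.53, -4.27]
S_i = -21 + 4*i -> [-21, -17, -13, -9, -5]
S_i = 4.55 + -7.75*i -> [4.55, -3.2, -10.95, -18.7, -26.45]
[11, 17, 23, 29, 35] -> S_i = 11 + 6*i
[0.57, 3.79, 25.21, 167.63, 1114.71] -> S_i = 0.57*6.65^i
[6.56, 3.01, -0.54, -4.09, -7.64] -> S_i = 6.56 + -3.55*i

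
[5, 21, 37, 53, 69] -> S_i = 5 + 16*i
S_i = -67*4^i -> [-67, -268, -1072, -4288, -17152]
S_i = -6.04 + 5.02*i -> [-6.04, -1.02, 4.0, 9.02, 14.04]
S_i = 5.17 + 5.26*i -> [5.17, 10.43, 15.69, 20.95, 26.21]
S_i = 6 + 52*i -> [6, 58, 110, 162, 214]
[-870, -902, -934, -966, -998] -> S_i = -870 + -32*i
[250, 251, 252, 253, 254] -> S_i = 250 + 1*i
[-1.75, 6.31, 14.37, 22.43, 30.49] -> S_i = -1.75 + 8.06*i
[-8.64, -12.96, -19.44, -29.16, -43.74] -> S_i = -8.64*1.50^i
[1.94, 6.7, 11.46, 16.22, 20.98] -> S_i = 1.94 + 4.76*i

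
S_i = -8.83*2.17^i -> [-8.83, -19.16, -41.58, -90.23, -195.79]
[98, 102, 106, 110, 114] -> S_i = 98 + 4*i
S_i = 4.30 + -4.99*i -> [4.3, -0.69, -5.68, -10.67, -15.66]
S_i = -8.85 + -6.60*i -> [-8.85, -15.45, -22.05, -28.65, -35.25]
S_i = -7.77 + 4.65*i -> [-7.77, -3.12, 1.53, 6.18, 10.83]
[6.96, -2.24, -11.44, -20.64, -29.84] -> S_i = 6.96 + -9.20*i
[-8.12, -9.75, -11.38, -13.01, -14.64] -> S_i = -8.12 + -1.63*i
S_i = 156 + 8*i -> [156, 164, 172, 180, 188]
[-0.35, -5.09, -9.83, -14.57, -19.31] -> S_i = -0.35 + -4.74*i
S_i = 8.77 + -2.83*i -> [8.77, 5.94, 3.11, 0.28, -2.55]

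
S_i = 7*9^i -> [7, 63, 567, 5103, 45927]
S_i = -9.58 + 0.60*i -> [-9.58, -8.98, -8.38, -7.78, -7.18]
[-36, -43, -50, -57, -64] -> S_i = -36 + -7*i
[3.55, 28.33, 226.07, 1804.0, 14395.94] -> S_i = 3.55*7.98^i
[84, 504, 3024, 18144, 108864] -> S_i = 84*6^i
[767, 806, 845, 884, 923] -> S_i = 767 + 39*i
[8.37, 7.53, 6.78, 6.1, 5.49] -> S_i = 8.37*0.90^i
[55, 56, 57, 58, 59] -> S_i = 55 + 1*i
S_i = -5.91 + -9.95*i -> [-5.91, -15.86, -25.81, -35.76, -45.71]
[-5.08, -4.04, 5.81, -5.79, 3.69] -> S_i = Random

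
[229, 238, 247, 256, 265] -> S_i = 229 + 9*i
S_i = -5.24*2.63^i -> [-5.24, -13.78, -36.24, -95.32, -250.7]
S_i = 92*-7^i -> [92, -644, 4508, -31556, 220892]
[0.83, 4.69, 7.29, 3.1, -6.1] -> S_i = Random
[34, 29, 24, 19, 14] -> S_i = 34 + -5*i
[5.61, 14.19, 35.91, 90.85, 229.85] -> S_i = 5.61*2.53^i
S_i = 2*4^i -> [2, 8, 32, 128, 512]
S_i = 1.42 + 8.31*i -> [1.42, 9.73, 18.04, 26.35, 34.66]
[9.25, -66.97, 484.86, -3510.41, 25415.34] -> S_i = 9.25*(-7.24)^i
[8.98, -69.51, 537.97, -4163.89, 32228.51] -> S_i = 8.98*(-7.74)^i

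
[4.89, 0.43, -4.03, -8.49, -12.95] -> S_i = 4.89 + -4.46*i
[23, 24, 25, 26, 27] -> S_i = 23 + 1*i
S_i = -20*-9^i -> [-20, 180, -1620, 14580, -131220]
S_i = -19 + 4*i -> [-19, -15, -11, -7, -3]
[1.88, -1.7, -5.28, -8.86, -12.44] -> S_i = 1.88 + -3.58*i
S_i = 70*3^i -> [70, 210, 630, 1890, 5670]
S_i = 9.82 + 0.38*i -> [9.82, 10.2, 10.58, 10.96, 11.34]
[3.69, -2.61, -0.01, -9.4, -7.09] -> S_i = Random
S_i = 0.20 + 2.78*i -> [0.2, 2.98, 5.76, 8.54, 11.32]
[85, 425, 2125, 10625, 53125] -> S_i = 85*5^i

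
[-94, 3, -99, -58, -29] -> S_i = Random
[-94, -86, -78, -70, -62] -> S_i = -94 + 8*i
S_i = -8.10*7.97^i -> [-8.1, -64.56, -514.52, -4100.72, -32682.73]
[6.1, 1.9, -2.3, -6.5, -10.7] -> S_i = 6.10 + -4.20*i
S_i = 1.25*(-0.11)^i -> [1.25, -0.14, 0.02, -0.0, 0.0]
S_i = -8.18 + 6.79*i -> [-8.18, -1.39, 5.4, 12.19, 18.98]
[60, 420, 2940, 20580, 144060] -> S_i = 60*7^i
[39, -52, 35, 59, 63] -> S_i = Random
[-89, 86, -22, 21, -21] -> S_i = Random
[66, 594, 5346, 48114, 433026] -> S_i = 66*9^i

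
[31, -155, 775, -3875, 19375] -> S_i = 31*-5^i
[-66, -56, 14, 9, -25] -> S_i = Random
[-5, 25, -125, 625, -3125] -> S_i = -5*-5^i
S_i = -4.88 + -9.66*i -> [-4.88, -14.54, -24.2, -33.86, -43.52]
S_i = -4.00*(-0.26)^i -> [-4.0, 1.04, -0.27, 0.07, -0.02]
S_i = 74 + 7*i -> [74, 81, 88, 95, 102]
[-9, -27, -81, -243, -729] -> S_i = -9*3^i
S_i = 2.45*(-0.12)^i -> [2.45, -0.29, 0.04, -0.0, 0.0]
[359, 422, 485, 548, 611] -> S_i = 359 + 63*i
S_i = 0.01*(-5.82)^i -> [0.01, -0.06, 0.34, -1.97, 11.47]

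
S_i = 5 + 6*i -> [5, 11, 17, 23, 29]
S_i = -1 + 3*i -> [-1, 2, 5, 8, 11]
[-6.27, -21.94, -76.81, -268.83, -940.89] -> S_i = -6.27*3.50^i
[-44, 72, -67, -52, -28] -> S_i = Random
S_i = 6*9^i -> [6, 54, 486, 4374, 39366]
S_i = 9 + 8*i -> [9, 17, 25, 33, 41]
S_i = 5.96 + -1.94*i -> [5.96, 4.02, 2.08, 0.14, -1.8]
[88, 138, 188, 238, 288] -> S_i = 88 + 50*i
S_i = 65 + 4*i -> [65, 69, 73, 77, 81]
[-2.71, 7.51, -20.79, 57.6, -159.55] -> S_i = -2.71*(-2.77)^i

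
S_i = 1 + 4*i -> [1, 5, 9, 13, 17]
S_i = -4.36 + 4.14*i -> [-4.36, -0.22, 3.92, 8.06, 12.2]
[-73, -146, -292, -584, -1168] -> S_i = -73*2^i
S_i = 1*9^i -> [1, 9, 81, 729, 6561]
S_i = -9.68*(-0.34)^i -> [-9.68, 3.29, -1.12, 0.38, -0.13]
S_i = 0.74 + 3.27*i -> [0.74, 4.01, 7.28, 10.55, 13.82]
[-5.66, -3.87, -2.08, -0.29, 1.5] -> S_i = -5.66 + 1.79*i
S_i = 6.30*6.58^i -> [6.3, 41.45, 272.77, 1794.81, 11809.84]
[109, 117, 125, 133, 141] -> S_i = 109 + 8*i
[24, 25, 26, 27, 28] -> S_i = 24 + 1*i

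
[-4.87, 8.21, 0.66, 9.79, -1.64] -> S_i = Random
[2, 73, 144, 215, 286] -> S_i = 2 + 71*i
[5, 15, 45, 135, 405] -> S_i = 5*3^i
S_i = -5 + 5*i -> [-5, 0, 5, 10, 15]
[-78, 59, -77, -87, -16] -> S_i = Random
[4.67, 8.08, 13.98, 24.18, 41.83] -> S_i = 4.67*1.73^i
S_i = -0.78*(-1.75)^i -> [-0.78, 1.36, -2.39, 4.18, -7.32]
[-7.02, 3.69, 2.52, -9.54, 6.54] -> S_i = Random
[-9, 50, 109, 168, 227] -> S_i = -9 + 59*i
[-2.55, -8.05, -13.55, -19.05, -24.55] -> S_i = -2.55 + -5.50*i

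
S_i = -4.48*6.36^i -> [-4.48, -28.49, -181.21, -1152.52, -7330.04]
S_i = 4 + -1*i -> [4, 3, 2, 1, 0]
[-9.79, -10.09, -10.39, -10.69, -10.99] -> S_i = -9.79 + -0.30*i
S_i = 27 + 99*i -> [27, 126, 225, 324, 423]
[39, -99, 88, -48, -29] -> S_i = Random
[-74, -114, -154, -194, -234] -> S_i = -74 + -40*i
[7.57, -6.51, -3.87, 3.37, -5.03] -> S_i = Random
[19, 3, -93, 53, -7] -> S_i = Random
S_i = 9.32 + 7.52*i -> [9.32, 16.84, 24.36, 31.88, 39.4]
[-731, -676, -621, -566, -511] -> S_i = -731 + 55*i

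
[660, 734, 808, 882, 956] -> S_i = 660 + 74*i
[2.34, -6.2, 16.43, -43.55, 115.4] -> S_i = 2.34*(-2.65)^i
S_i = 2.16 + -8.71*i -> [2.16, -6.55, -15.26, -23.97, -32.68]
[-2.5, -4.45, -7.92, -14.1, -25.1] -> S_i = -2.50*1.78^i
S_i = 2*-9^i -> [2, -18, 162, -1458, 13122]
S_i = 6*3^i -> [6, 18, 54, 162, 486]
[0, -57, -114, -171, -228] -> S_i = 0 + -57*i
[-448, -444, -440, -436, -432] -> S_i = -448 + 4*i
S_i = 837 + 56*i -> [837, 893, 949, 1005, 1061]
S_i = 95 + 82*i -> [95, 177, 259, 341, 423]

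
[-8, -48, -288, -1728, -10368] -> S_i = -8*6^i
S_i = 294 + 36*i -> [294, 330, 366, 402, 438]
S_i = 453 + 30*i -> [453, 483, 513, 543, 573]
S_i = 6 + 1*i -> [6, 7, 8, 9, 10]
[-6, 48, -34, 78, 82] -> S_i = Random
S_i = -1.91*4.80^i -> [-1.91, -9.17, -44.01, -211.23, -1013.91]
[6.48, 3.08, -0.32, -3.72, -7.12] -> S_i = 6.48 + -3.40*i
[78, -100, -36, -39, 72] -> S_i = Random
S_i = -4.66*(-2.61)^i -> [-4.66, 12.16, -31.74, 82.85, -216.25]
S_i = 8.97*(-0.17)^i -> [8.97, -1.52, 0.26, -0.04, 0.01]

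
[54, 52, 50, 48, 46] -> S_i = 54 + -2*i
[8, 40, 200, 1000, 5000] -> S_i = 8*5^i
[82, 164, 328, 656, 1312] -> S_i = 82*2^i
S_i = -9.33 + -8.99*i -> [-9.33, -18.32, -27.31, -36.3, -45.29]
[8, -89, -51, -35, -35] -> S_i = Random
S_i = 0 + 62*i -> [0, 62, 124, 186, 248]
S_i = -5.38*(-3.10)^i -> [-5.38, 16.68, -51.7, 160.28, -496.85]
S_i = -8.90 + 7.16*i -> [-8.9, -1.74, 5.42, 12.58, 19.74]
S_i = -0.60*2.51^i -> [-0.6, -1.51, -3.78, -9.49, -23.81]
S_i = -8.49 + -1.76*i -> [-8.49, -10.25, -12.01, -13.77, -15.53]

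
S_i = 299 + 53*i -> [299, 352, 405, 458, 511]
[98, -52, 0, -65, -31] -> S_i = Random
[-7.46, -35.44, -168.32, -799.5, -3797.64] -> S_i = -7.46*4.75^i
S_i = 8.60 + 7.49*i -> [8.6, 16.09, 23.58, 31.07, 38.56]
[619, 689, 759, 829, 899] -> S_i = 619 + 70*i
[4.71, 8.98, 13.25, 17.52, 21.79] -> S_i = 4.71 + 4.27*i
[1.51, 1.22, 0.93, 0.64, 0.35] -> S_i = 1.51 + -0.29*i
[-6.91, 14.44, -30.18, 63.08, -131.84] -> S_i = -6.91*(-2.09)^i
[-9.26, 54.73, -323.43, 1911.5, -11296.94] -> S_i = -9.26*(-5.91)^i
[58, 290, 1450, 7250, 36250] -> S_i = 58*5^i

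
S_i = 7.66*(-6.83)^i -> [7.66, -52.32, 357.33, -2440.57, 16669.08]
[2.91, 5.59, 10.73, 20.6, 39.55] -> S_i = 2.91*1.92^i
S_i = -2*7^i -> [-2, -14, -98, -686, -4802]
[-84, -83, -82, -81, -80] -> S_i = -84 + 1*i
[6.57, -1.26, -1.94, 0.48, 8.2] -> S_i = Random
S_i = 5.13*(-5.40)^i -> [5.13, -27.7, 149.59, -807.79, 4362.07]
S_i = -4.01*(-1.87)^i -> [-4.01, 7.5, -14.02, 26.22, -49.04]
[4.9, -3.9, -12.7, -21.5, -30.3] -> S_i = 4.90 + -8.80*i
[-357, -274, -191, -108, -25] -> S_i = -357 + 83*i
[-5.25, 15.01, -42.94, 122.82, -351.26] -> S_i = -5.25*(-2.86)^i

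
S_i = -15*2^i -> [-15, -30, -60, -120, -240]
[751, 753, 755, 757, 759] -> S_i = 751 + 2*i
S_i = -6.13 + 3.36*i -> [-6.13, -2.77, 0.59, 3.95, 7.31]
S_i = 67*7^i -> [67, 469, 3283, 22981, 160867]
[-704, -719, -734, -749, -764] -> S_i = -704 + -15*i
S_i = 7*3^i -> [7, 21, 63, 189, 567]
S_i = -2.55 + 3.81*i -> [-2.55, 1.26, 5.07, 8.88, 12.69]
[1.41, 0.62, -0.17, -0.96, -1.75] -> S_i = 1.41 + -0.79*i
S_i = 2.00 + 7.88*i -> [2.0, 9.88, 17.76, 25.64, 33.52]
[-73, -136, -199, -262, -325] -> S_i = -73 + -63*i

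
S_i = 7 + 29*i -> [7, 36, 65, 94, 123]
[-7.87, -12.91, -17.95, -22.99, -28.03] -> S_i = -7.87 + -5.04*i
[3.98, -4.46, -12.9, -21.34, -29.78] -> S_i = 3.98 + -8.44*i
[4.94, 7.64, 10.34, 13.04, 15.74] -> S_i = 4.94 + 2.70*i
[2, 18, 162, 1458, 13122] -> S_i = 2*9^i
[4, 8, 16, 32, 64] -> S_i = 4*2^i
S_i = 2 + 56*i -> [2, 58, 114, 170, 226]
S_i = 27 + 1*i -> [27, 28, 29, 30, 31]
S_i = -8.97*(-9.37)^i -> [-8.97, 84.05, -787.54, 7379.23, -69143.41]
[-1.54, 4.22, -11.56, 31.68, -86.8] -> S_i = -1.54*(-2.74)^i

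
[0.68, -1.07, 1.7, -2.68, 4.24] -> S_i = 0.68*(-1.58)^i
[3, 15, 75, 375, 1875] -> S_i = 3*5^i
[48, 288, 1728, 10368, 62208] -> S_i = 48*6^i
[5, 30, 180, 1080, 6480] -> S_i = 5*6^i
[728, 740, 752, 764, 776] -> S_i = 728 + 12*i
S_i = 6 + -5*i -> [6, 1, -4, -9, -14]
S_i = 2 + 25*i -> [2, 27, 52, 77, 102]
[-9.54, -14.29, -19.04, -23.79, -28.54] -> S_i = -9.54 + -4.75*i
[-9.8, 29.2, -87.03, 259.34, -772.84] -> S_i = -9.80*(-2.98)^i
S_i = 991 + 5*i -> [991, 996, 1001, 1006, 1011]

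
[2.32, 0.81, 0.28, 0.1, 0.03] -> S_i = 2.32*0.35^i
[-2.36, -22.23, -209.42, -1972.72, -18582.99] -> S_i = -2.36*9.42^i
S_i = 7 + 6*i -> [7, 13, 19, 25, 31]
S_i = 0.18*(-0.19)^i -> [0.18, -0.03, 0.01, -0.0, 0.0]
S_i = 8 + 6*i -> [8, 14, 20, 26, 32]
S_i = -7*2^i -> [-7, -14, -28, -56, -112]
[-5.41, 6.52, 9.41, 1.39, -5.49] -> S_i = Random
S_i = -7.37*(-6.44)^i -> [-7.37, 47.46, -305.66, 1968.45, -12676.84]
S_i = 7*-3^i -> [7, -21, 63, -189, 567]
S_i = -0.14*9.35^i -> [-0.14, -1.31, -12.24, -114.44, -1069.98]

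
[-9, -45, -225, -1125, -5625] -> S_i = -9*5^i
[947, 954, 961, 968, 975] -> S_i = 947 + 7*i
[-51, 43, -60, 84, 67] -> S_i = Random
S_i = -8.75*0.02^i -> [-8.75, -0.18, -0.0, -0.0, -0.0]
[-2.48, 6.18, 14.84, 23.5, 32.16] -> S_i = -2.48 + 8.66*i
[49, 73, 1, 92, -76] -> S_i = Random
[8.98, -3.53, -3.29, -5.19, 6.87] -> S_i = Random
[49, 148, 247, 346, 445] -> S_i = 49 + 99*i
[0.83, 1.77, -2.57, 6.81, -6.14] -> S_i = Random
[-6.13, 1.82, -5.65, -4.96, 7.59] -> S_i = Random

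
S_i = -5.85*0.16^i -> [-5.85, -0.94, -0.15, -0.02, -0.0]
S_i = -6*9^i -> [-6, -54, -486, -4374, -39366]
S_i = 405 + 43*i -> [405, 448, 491, 534, 577]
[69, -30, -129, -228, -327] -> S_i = 69 + -99*i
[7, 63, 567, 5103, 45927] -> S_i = 7*9^i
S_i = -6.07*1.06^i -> [-6.07, -6.43, -6.82, -7.23, -7.66]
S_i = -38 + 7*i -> [-38, -31, -24, -17, -10]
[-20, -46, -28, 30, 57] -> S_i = Random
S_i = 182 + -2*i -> [182, 180, 178, 176, 174]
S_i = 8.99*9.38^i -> [8.99, 84.33, 790.98, 7419.39, 69593.88]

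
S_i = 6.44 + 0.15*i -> [6.44, 6.59, 6.74, 6.89, 7.04]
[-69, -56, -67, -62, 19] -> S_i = Random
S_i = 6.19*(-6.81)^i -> [6.19, -42.15, 287.07, -1954.93, 13313.1]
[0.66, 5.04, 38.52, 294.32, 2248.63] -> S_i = 0.66*7.64^i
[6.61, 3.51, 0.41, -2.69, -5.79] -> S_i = 6.61 + -3.10*i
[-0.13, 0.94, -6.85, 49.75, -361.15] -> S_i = -0.13*(-7.26)^i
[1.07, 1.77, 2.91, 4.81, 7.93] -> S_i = 1.07*1.65^i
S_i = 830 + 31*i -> [830, 861, 892, 923, 954]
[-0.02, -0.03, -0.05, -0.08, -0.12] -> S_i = -0.02*1.58^i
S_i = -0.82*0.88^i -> [-0.82, -0.72, -0.64, -0.56, -0.49]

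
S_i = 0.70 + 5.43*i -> [0.7, 6.13, 11.56, 16.99, 22.42]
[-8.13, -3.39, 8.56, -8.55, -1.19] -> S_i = Random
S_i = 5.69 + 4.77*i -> [5.69, 10.46, 15.23, 20.0, 24.77]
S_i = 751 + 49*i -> [751, 800, 849, 898, 947]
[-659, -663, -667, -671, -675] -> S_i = -659 + -4*i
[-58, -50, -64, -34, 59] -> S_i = Random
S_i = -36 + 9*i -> [-36, -27, -18, -9, 0]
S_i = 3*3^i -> [3, 9, 27, 81, 243]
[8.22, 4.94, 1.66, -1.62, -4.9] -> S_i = 8.22 + -3.28*i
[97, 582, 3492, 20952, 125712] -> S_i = 97*6^i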